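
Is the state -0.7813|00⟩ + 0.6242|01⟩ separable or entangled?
Separable

Writing the state as a|00⟩ + b|01⟩ + c|10⟩ + d|11⟩, it is a product state iff ad − bc = 0.
Here (a, b, c, d) = (-0.7813, 0.6242, 0, 0): ad − bc = (-0.7813)(0) − (0.6242)(0) = 0, so the state is separable.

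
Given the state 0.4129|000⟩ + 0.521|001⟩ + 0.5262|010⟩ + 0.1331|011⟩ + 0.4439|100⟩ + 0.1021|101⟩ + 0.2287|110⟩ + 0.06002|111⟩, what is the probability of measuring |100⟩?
0.197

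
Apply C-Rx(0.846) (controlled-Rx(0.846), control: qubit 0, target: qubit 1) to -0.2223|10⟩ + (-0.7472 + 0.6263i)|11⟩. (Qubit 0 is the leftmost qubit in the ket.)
(0.05439 + 0.3067i)|10⟩ + (-0.6813 + 0.6624i)|11⟩

C-Rx(0.846) leaves the control-|0⟩ kets |00⟩, |01⟩ unchanged and applies Rx(0.846) to qubit 1 on the control-|1⟩ pair (|10⟩, |11⟩).
Rx(0.846) = [[cos(θ/2), −i·sin(θ/2)], [−i·sin(θ/2), cos(θ/2)]]; θ = 0.846, cos(θ/2) ≈ 0.911862, sin(θ/2) ≈ 0.410498.
With a = amp(|10⟩) = -0.2223 and b = amp(|11⟩) = (-0.7472 + 0.6263i):
new amp(|10⟩) = (0.911862)·a + (-0.410498i)·b = (0.05439 + 0.3067i)
new amp(|11⟩) = (-0.410498i)·a + (0.911862)·b = (-0.6813 + 0.6624i)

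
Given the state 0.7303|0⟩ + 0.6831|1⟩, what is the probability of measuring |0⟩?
0.5333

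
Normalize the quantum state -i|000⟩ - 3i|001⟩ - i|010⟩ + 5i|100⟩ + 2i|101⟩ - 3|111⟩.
-0.1429i|000⟩ - 0.4286i|001⟩ - 0.1429i|010⟩ + 0.7143i|100⟩ + 0.2857i|101⟩ - 0.4286|111⟩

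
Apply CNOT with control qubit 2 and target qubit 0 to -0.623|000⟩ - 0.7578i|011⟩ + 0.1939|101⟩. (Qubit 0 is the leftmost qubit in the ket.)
-0.623|000⟩ + 0.1939|001⟩ - 0.7578i|111⟩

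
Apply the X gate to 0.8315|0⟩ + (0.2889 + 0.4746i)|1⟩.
(0.2889 + 0.4746i)|0⟩ + 0.8315|1⟩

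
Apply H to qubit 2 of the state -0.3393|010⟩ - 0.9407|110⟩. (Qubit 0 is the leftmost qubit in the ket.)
-0.2399|010⟩ - 0.2399|011⟩ - 0.6652|110⟩ - 0.6652|111⟩

H on qubit 2 mixes each pair of kets that differ only in qubit 2: amplitudes (a, b) of (|…0…⟩, |…1…⟩) become ((a + b)/√2, (a − b)/√2). Kets absent from the input have amplitude 0.
(|010⟩, |011⟩): (a, b) = (-0.3393, 0) → (-0.2399, -0.2399)
(|110⟩, |111⟩): (a, b) = (-0.9407, 0) → (-0.6652, -0.6652)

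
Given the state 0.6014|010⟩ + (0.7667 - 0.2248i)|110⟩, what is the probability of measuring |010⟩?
0.3617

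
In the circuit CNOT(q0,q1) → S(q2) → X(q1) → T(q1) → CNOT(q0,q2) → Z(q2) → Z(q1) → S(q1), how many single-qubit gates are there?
6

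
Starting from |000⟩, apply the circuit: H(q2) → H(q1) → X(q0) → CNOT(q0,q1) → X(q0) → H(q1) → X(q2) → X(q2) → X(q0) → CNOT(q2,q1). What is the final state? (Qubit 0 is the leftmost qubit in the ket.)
1/√2|100⟩ + 1/√2|111⟩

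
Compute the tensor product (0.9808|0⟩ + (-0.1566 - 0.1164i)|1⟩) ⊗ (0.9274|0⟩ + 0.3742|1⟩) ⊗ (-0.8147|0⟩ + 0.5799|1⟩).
-0.741|000⟩ + 0.5275|001⟩ - 0.299|010⟩ + 0.2128|011⟩ + (0.1183 + 0.08795i)|100⟩ + (-0.08422 - 0.0626i)|101⟩ + (0.04774 + 0.03549i)|110⟩ + (-0.03398 - 0.02526i)|111⟩

amp(|b₁b₂…⟩) = product of the factor amplitudes for bits b₁, b₂, …; only kets whose every factor amplitude is nonzero survive.
|000⟩: (0.9808)(0.9274)(-0.8147) = -0.741
|001⟩: (0.9808)(0.9274)(0.5799) = 0.5275
|010⟩: (0.9808)(0.3742)(-0.8147) = -0.299
|011⟩: (0.9808)(0.3742)(0.5799) = 0.2128
|100⟩: (-0.1566 - 0.1164i)(0.9274)(-0.8147) = (0.1183 + 0.08795i)
|101⟩: (-0.1566 - 0.1164i)(0.9274)(0.5799) = (-0.08422 - 0.0626i)
|110⟩: (-0.1566 - 0.1164i)(0.3742)(-0.8147) = (0.04774 + 0.03549i)
|111⟩: (-0.1566 - 0.1164i)(0.3742)(0.5799) = (-0.03398 - 0.02526i)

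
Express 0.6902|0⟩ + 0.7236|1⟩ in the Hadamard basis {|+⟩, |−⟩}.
0.9997|+⟩ - 0.02362|−⟩

With |ψ⟩ = α|0⟩ + β|1⟩, the Hadamard-basis coefficients are ⟨+|ψ⟩ = (α + β)/√2 and ⟨−|ψ⟩ = (α − β)/√2.
Here α = 0.6902, β = 0.7236: (α + β)/√2 = 0.9997, (α − β)/√2 = -0.02362.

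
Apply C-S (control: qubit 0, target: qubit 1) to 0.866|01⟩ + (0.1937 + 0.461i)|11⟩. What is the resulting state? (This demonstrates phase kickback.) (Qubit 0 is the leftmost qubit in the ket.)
0.866|01⟩ + (-0.461 + 0.1937i)|11⟩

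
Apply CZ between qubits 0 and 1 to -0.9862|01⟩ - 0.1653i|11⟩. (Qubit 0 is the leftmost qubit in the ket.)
-0.9862|01⟩ + 0.1653i|11⟩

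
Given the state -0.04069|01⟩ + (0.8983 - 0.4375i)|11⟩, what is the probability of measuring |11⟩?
0.9983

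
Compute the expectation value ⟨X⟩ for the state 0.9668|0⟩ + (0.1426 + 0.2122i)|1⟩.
0.2757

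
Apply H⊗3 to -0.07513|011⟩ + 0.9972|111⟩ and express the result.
0.326|000⟩ - 0.326|001⟩ - 0.326|010⟩ + 0.326|011⟩ - 0.3791|100⟩ + 0.3791|101⟩ + 0.3791|110⟩ - 0.3791|111⟩

H⊗3 gives amp(|y⟩) = (1/2√2) Σ_x (−1)^(x·y) amp(|x⟩), where x·y is the number of positions in which both x and y have a 1.
|000⟩: (-0.07513 + 0.9972)/(2√2) = 0.326
|001⟩: (0.07513 - 0.9972)/(2√2) = -0.326
|010⟩: (0.07513 - 0.9972)/(2√2) = -0.326
|011⟩: (-0.07513 + 0.9972)/(2√2) = 0.326
|100⟩: (-0.07513 - 0.9972)/(2√2) = -0.3791
|101⟩: (0.07513 + 0.9972)/(2√2) = 0.3791
|110⟩: (0.07513 + 0.9972)/(2√2) = 0.3791
|111⟩: (-0.07513 - 0.9972)/(2√2) = -0.3791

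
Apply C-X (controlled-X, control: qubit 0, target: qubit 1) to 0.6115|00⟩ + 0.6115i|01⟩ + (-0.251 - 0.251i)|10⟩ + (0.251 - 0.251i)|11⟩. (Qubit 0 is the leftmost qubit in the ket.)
0.6115|00⟩ + 0.6115i|01⟩ + (0.251 - 0.251i)|10⟩ + (-0.251 - 0.251i)|11⟩

C-X leaves the control-|0⟩ kets |00⟩, |01⟩ unchanged and applies X to qubit 1 on the control-|1⟩ pair (|10⟩, |11⟩).
X = [[0, 1], [1, 0]].
With a = amp(|10⟩) = (-0.251 - 0.251i) and b = amp(|11⟩) = (0.251 - 0.251i):
new amp(|10⟩) = (1)·b = (0.251 - 0.251i)
new amp(|11⟩) = (1)·a = (-0.251 - 0.251i)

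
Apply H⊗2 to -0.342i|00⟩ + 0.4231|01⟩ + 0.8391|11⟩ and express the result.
(0.6311 - 0.171i)|00⟩ + (-0.6311 - 0.171i)|01⟩ + (-0.208 - 0.171i)|10⟩ + (0.208 - 0.171i)|11⟩

H⊗2 gives amp(|y⟩) = (1/2) Σ_x (−1)^(x·y) amp(|x⟩), where x·y is the number of positions in which both x and y have a 1.
|00⟩: (-0.342i + 0.4231 + 0.8391)/2 = (0.6311 - 0.171i)
|01⟩: (-0.342i - 0.4231 - 0.8391)/2 = (-0.6311 - 0.171i)
|10⟩: (-0.342i + 0.4231 - 0.8391)/2 = (-0.208 - 0.171i)
|11⟩: (-0.342i - 0.4231 + 0.8391)/2 = (0.208 - 0.171i)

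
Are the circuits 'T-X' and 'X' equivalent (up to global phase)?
No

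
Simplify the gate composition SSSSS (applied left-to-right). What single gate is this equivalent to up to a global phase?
S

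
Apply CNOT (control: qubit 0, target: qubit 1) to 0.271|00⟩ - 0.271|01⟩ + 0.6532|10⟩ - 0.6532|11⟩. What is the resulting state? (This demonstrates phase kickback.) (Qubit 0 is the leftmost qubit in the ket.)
0.271|00⟩ - 0.271|01⟩ - 0.6532|10⟩ + 0.6532|11⟩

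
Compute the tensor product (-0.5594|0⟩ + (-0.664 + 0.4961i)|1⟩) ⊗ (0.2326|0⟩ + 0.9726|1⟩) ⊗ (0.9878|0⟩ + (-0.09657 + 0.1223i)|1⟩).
-0.1285|000⟩ + (0.01257 - 0.01591i)|001⟩ - 0.5374|010⟩ + (0.05254 - 0.06654i)|011⟩ + (-0.1526 + 0.114i)|100⟩ + (0.0008023 - 0.03003i)|101⟩ + (-0.6379 + 0.4766i)|110⟩ + (0.003355 - 0.1256i)|111⟩

amp(|b₁b₂…⟩) = product of the factor amplitudes for bits b₁, b₂, …; only kets whose every factor amplitude is nonzero survive.
|000⟩: (-0.5594)(0.2326)(0.9878) = -0.1285
|001⟩: (-0.5594)(0.2326)(-0.09657 + 0.1223i) = (0.01257 - 0.01591i)
|010⟩: (-0.5594)(0.9726)(0.9878) = -0.5374
|011⟩: (-0.5594)(0.9726)(-0.09657 + 0.1223i) = (0.05254 - 0.06654i)
|100⟩: (-0.664 + 0.4961i)(0.2326)(0.9878) = (-0.1526 + 0.114i)
|101⟩: (-0.664 + 0.4961i)(0.2326)(-0.09657 + 0.1223i) = (0.0008023 - 0.03003i)
|110⟩: (-0.664 + 0.4961i)(0.9726)(0.9878) = (-0.6379 + 0.4766i)
|111⟩: (-0.664 + 0.4961i)(0.9726)(-0.09657 + 0.1223i) = (0.003355 - 0.1256i)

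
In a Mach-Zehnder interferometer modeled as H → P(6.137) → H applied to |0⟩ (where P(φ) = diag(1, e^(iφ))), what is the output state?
(0.9947 - 0.07283i)|0⟩ + (0.005333 + 0.07283i)|1⟩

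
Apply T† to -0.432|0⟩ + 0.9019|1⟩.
-0.432|0⟩ + (0.6377 - 0.6377i)|1⟩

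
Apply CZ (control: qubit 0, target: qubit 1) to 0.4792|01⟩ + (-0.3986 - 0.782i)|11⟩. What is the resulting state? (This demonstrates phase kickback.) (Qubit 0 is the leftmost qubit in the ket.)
0.4792|01⟩ + (0.3986 + 0.782i)|11⟩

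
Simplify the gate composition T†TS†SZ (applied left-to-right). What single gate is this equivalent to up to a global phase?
Z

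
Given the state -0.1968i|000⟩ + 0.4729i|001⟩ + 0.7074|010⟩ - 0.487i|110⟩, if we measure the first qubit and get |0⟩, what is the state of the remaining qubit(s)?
-0.2253i|00⟩ + 0.5415i|01⟩ + 0.81|10⟩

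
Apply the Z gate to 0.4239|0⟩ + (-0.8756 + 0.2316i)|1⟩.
0.4239|0⟩ + (0.8756 - 0.2316i)|1⟩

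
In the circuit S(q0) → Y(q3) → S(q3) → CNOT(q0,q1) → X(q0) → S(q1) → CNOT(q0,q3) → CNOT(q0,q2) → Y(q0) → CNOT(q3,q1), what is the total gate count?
10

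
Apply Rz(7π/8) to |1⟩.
(0.1951 + 0.9808i)|1⟩

Rz(7π/8) = [[e^(−iθ/2), 0], [0, e^(iθ/2)]] with e^(±iθ/2) = cos(θ/2) ± i·sin(θ/2); θ = 7π/8, cos(θ/2) ≈ 0.19509, sin(θ/2) ≈ 0.980785.
With a = amp(|0⟩) = 0 and b = amp(|1⟩) = 1:
new amp(|0⟩) = (0.19509 - 0.980785i)·a = 0
new amp(|1⟩) = (0.19509 + 0.980785i)·b = (0.1951 + 0.9808i)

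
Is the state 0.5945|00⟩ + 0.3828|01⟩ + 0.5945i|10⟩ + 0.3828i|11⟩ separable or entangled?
Separable

Writing the state as a|00⟩ + b|01⟩ + c|10⟩ + d|11⟩, it is a product state iff ad − bc = 0.
Here (a, b, c, d) = (0.5945, 0.3828, 0.5945i, 0.3828i): ad − bc = (0.5945)(0.3828i) − (0.3828)(0.5945i) = 0, so the state is separable.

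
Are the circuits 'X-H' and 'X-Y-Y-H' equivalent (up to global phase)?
Yes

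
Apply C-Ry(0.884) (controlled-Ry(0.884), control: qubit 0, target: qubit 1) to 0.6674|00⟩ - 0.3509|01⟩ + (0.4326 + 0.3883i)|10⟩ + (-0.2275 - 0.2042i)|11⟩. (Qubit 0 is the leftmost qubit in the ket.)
0.6674|00⟩ - 0.3509|01⟩ + (0.4883 + 0.4383i)|10⟩ + (-0.02059 - 0.01848i)|11⟩

C-Ry(0.884) leaves the control-|0⟩ kets |00⟩, |01⟩ unchanged and applies Ry(0.884) to qubit 1 on the control-|1⟩ pair (|10⟩, |11⟩).
Ry(0.884) = [[cos(θ/2), −sin(θ/2)], [sin(θ/2), cos(θ/2)]]; θ = 0.884, cos(θ/2) ≈ 0.903898, sin(θ/2) ≈ 0.427748.
With a = amp(|10⟩) = (0.4326 + 0.3883i) and b = amp(|11⟩) = (-0.2275 - 0.2042i):
new amp(|10⟩) = (0.903898)·a + (-0.427748)·b = (0.4883 + 0.4383i)
new amp(|11⟩) = (0.427748)·a + (0.903898)·b = (-0.02059 - 0.01848i)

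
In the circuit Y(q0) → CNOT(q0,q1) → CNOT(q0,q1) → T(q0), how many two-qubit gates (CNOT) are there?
2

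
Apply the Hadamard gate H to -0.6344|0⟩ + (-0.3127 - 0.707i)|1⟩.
(-0.6697 - 0.4999i)|0⟩ + (-0.2275 + 0.4999i)|1⟩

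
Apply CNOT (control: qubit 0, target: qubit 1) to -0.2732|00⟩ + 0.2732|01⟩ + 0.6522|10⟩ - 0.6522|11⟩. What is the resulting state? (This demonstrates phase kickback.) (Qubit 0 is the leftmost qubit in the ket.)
-0.2732|00⟩ + 0.2732|01⟩ - 0.6522|10⟩ + 0.6522|11⟩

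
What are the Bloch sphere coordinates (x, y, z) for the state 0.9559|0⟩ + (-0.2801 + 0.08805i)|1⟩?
(-0.5355, 0.1683, 0.8275)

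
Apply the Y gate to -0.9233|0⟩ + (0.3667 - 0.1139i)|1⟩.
(-0.1139 - 0.3667i)|0⟩ - 0.9233i|1⟩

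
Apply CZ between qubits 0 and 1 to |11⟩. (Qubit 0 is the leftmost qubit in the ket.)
-|11⟩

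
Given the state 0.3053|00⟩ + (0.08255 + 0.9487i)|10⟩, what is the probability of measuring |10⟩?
0.9068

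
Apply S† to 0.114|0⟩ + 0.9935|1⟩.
0.114|0⟩ - 0.9935i|1⟩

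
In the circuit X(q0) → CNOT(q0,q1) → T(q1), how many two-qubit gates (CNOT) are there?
1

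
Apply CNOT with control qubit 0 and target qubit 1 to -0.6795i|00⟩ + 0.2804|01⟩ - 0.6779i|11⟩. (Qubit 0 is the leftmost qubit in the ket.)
-0.6795i|00⟩ + 0.2804|01⟩ - 0.6779i|10⟩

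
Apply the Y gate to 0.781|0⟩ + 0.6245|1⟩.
-0.6245i|0⟩ + 0.781i|1⟩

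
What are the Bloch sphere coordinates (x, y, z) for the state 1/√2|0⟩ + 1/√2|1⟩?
(1, 0, 0)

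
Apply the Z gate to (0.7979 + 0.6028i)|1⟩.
(-0.7979 - 0.6028i)|1⟩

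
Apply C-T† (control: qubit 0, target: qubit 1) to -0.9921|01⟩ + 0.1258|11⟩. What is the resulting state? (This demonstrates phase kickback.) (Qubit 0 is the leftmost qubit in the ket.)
-0.9921|01⟩ + (0.08895 - 0.08895i)|11⟩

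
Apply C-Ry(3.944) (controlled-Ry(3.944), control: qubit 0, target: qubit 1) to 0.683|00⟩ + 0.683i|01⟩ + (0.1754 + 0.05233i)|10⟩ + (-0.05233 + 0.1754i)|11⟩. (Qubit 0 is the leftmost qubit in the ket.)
0.683|00⟩ + 0.683i|01⟩ + (-0.02032 - 0.1819i)|10⟩ + (0.1819 - 0.02032i)|11⟩

C-Ry(3.944) leaves the control-|0⟩ kets |00⟩, |01⟩ unchanged and applies Ry(3.944) to qubit 1 on the control-|1⟩ pair (|10⟩, |11⟩).
Ry(3.944) = [[cos(θ/2), −sin(θ/2)], [sin(θ/2), cos(θ/2)]]; θ = 3.944, cos(θ/2) ≈ -0.390527, sin(θ/2) ≈ 0.920592.
With a = amp(|10⟩) = (0.1754 + 0.05233i) and b = amp(|11⟩) = (-0.05233 + 0.1754i):
new amp(|10⟩) = (-0.390527)·a + (-0.920592)·b = (-0.02032 - 0.1819i)
new amp(|11⟩) = (0.920592)·a + (-0.390527)·b = (0.1819 - 0.02032i)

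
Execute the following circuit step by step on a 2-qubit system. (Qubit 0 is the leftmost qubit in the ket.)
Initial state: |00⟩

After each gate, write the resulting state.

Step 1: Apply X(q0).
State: |10⟩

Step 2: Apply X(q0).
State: |00⟩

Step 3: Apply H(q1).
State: 1/√2|00⟩ + 1/√2|01⟩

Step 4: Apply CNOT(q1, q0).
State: 1/√2|00⟩ + 1/√2|11⟩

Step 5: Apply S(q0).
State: 1/√2|00⟩ + (1/√2)i|11⟩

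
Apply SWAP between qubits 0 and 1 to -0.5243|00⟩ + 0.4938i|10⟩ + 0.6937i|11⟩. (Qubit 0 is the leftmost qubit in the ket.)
-0.5243|00⟩ + 0.4938i|01⟩ + 0.6937i|11⟩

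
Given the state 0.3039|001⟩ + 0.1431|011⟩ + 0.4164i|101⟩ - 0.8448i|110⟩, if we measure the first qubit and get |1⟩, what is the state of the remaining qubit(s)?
0.4421i|01⟩ - 0.897i|10⟩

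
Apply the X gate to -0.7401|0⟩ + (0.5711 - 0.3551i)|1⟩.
(0.5711 - 0.3551i)|0⟩ - 0.7401|1⟩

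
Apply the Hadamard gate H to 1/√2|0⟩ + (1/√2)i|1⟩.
(1/2 + (1/2)i)|0⟩ + (1/2 - (1/2)i)|1⟩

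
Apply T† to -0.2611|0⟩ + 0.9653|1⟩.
-0.2611|0⟩ + (0.6826 - 0.6826i)|1⟩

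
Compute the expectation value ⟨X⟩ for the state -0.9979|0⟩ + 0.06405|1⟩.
-0.1278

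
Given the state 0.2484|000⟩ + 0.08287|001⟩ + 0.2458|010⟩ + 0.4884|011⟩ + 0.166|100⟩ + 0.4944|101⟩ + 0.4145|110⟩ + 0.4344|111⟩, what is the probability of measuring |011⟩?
0.2385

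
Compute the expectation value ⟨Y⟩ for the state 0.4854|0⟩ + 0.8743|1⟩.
0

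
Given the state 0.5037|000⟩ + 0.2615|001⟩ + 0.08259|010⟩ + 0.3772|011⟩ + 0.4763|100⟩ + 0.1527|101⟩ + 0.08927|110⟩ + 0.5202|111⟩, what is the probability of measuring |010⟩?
0.006821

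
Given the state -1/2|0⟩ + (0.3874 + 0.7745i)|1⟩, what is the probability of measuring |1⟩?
0.7499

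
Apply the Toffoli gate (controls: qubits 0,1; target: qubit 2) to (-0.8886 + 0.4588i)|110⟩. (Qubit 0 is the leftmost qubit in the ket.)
(-0.8886 + 0.4588i)|111⟩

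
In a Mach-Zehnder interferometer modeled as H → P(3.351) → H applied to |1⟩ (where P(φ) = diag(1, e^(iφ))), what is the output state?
(0.9891 + 0.1039i)|0⟩ + (0.01092 - 0.1039i)|1⟩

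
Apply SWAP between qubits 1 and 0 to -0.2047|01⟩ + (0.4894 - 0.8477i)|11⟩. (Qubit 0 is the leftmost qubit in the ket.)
-0.2047|10⟩ + (0.4894 - 0.8477i)|11⟩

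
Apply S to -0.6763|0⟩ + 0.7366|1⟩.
-0.6763|0⟩ + 0.7366i|1⟩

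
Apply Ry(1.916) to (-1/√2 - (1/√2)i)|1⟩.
(0.5784 + 0.5784i)|0⟩ + (-0.4067 - 0.4067i)|1⟩

Ry(1.916) = [[cos(θ/2), −sin(θ/2)], [sin(θ/2), cos(θ/2)]]; θ = 1.916, cos(θ/2) ≈ 0.575157, sin(θ/2) ≈ 0.818043.
With a = amp(|0⟩) = 0 and b = amp(|1⟩) = (-1/√2 - (1/√2)i):
new amp(|0⟩) = (0.575157)·a + (-0.818043)·b = (0.5784 + 0.5784i)
new amp(|1⟩) = (0.818043)·a + (0.575157)·b = (-0.4067 - 0.4067i)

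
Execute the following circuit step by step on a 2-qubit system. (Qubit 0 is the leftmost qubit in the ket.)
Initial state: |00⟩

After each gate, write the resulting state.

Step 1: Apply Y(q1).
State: i|01⟩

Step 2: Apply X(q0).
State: i|11⟩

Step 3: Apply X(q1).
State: i|10⟩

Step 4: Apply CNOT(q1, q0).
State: i|10⟩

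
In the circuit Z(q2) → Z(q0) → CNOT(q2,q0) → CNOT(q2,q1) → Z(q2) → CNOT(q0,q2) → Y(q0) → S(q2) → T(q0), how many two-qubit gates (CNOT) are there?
3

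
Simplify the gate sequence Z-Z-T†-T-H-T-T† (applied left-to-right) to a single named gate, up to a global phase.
H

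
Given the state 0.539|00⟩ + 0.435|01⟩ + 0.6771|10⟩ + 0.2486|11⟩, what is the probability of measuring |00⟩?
0.2905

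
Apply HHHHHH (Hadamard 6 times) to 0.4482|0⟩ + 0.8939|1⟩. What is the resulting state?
0.4482|0⟩ + 0.8939|1⟩

H² = I, so an even number of Hadamards cancels: H^6 = I and the state is unchanged.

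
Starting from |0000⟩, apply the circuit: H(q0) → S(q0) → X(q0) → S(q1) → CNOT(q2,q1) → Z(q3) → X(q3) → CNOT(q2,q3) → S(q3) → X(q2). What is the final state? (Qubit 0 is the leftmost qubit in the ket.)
-1/√2|0011⟩ + (1/√2)i|1011⟩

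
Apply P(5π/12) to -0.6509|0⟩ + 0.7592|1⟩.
-0.6509|0⟩ + (0.1965 + 0.7333i)|1⟩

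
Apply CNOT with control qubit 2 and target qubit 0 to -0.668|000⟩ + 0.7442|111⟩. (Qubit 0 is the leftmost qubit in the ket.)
-0.668|000⟩ + 0.7442|011⟩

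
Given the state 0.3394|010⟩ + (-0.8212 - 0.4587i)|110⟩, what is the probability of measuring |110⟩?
0.8848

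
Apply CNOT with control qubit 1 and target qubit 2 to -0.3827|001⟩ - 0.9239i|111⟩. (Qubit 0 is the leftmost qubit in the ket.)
-0.3827|001⟩ - 0.9239i|110⟩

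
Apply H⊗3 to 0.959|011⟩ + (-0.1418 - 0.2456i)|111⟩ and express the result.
(0.2889 - 0.08683i)|000⟩ + (-0.2889 + 0.08683i)|001⟩ + (-0.2889 + 0.08683i)|010⟩ + (0.2889 - 0.08683i)|011⟩ + (0.3892 + 0.08683i)|100⟩ + (-0.3892 - 0.08683i)|101⟩ + (-0.3892 - 0.08683i)|110⟩ + (0.3892 + 0.08683i)|111⟩

H⊗3 gives amp(|y⟩) = (1/2√2) Σ_x (−1)^(x·y) amp(|x⟩), where x·y is the number of positions in which both x and y have a 1.
|000⟩: (0.959 + (-0.1418 - 0.2456i))/(2√2) = (0.2889 - 0.08683i)
|001⟩: (-0.959 - (-0.1418 - 0.2456i))/(2√2) = (-0.2889 + 0.08683i)
|010⟩: (-0.959 - (-0.1418 - 0.2456i))/(2√2) = (-0.2889 + 0.08683i)
|011⟩: (0.959 + (-0.1418 - 0.2456i))/(2√2) = (0.2889 - 0.08683i)
|100⟩: (0.959 - (-0.1418 - 0.2456i))/(2√2) = (0.3892 + 0.08683i)
|101⟩: (-0.959 + (-0.1418 - 0.2456i))/(2√2) = (-0.3892 - 0.08683i)
|110⟩: (-0.959 + (-0.1418 - 0.2456i))/(2√2) = (-0.3892 - 0.08683i)
|111⟩: (0.959 - (-0.1418 - 0.2456i))/(2√2) = (0.3892 + 0.08683i)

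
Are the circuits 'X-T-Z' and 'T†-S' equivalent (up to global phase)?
No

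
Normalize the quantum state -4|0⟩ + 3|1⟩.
-0.8|0⟩ + 0.6|1⟩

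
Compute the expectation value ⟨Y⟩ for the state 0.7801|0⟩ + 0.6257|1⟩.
0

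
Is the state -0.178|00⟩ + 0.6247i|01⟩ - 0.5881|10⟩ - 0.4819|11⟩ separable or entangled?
Entangled

Writing the state as a|00⟩ + b|01⟩ + c|10⟩ + d|11⟩, it is a product state iff ad − bc = 0.
Here (a, b, c, d) = (-0.178, 0.6247i, -0.5881, -0.4819): ad − bc = (-0.178)(-0.4819) − (0.6247i)(-0.5881) = (0.08578 + 0.3674i) ≠ 0, so the state is entangled.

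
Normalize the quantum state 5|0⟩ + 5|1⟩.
1/√2|0⟩ + 1/√2|1⟩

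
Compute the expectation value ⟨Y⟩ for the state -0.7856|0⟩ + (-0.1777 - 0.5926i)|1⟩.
0.9311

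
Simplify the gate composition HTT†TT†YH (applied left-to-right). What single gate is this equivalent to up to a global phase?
Y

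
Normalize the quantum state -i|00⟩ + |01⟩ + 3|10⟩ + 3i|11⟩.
-0.2236i|00⟩ + 0.2236|01⟩ + 0.6708|10⟩ + 0.6708i|11⟩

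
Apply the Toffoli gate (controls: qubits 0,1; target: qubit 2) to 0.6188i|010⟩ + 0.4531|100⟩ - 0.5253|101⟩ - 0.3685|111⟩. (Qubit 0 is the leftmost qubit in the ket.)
0.6188i|010⟩ + 0.4531|100⟩ - 0.5253|101⟩ - 0.3685|110⟩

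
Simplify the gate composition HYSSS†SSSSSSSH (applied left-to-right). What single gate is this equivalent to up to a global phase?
Y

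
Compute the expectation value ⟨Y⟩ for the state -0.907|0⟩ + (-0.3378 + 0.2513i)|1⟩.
-0.4559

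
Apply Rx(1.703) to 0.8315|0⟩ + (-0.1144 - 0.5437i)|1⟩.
(0.1388 + 0.08606i)|0⟩ + (-0.07537 - 0.9837i)|1⟩

Rx(1.703) = [[cos(θ/2), −i·sin(θ/2)], [−i·sin(θ/2), cos(θ/2)]]; θ = 1.703, cos(θ/2) ≈ 0.658855, sin(θ/2) ≈ 0.75227.
With a = amp(|0⟩) = 0.8315 and b = amp(|1⟩) = (-0.1144 - 0.5437i):
new amp(|0⟩) = (0.658855)·a + (-0.75227i)·b = (0.1388 + 0.08606i)
new amp(|1⟩) = (-0.75227i)·a + (0.658855)·b = (-0.07537 - 0.9837i)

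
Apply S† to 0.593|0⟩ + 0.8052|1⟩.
0.593|0⟩ - 0.8052i|1⟩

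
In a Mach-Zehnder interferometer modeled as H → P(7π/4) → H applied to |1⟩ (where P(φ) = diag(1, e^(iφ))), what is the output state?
(0.1464 + (1/√8)i)|0⟩ + (0.8536 - (1/√8)i)|1⟩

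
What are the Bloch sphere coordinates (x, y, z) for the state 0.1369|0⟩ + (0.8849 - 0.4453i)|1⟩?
(0.2423, -0.1219, -0.9626)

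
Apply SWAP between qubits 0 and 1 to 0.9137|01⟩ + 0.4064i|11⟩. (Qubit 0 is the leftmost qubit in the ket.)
0.9137|10⟩ + 0.4064i|11⟩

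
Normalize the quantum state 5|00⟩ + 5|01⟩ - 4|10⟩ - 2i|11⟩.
0.5976|00⟩ + 0.5976|01⟩ - 0.4781|10⟩ - 0.239i|11⟩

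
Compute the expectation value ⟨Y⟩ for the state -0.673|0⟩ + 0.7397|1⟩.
0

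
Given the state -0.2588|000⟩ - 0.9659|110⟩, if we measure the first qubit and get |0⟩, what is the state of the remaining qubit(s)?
-|00⟩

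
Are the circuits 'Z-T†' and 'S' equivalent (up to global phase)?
No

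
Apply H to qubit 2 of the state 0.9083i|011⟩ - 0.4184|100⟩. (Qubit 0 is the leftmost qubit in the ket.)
0.6423i|010⟩ - 0.6423i|011⟩ - 0.2959|100⟩ - 0.2959|101⟩

H on qubit 2 mixes each pair of kets that differ only in qubit 2: amplitudes (a, b) of (|…0…⟩, |…1…⟩) become ((a + b)/√2, (a − b)/√2). Kets absent from the input have amplitude 0.
(|010⟩, |011⟩): (a, b) = (0, 0.9083i) → (0.6423i, -0.6423i)
(|100⟩, |101⟩): (a, b) = (-0.4184, 0) → (-0.2959, -0.2959)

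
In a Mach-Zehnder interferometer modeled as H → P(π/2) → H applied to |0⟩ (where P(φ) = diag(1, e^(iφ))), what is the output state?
(1/2 + (1/2)i)|0⟩ + (1/2 - (1/2)i)|1⟩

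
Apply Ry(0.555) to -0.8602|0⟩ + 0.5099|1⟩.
-0.967|0⟩ + 0.2547|1⟩

Ry(0.555) = [[cos(θ/2), −sin(θ/2)], [sin(θ/2), cos(θ/2)]]; θ = 0.555, cos(θ/2) ≈ 0.961743, sin(θ/2) ≈ 0.273952.
With a = amp(|0⟩) = -0.8602 and b = amp(|1⟩) = 0.5099:
new amp(|0⟩) = (0.961743)·a + (-0.273952)·b = -0.967
new amp(|1⟩) = (0.273952)·a + (0.961743)·b = 0.2547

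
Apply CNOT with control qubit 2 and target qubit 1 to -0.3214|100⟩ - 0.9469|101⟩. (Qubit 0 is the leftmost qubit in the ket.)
-0.3214|100⟩ - 0.9469|111⟩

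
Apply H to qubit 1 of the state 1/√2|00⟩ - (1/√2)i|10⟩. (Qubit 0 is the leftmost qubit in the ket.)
1/2|00⟩ + 1/2|01⟩ - (1/2)i|10⟩ - (1/2)i|11⟩

H on qubit 1 mixes each pair of kets that differ only in qubit 1: amplitudes (a, b) of (|…0…⟩, |…1…⟩) become ((a + b)/√2, (a − b)/√2). Kets absent from the input have amplitude 0.
(|00⟩, |01⟩): (a, b) = (1/√2, 0) → (1/2, 1/2)
(|10⟩, |11⟩): (a, b) = (-(1/√2)i, 0) → (-(1/2)i, -(1/2)i)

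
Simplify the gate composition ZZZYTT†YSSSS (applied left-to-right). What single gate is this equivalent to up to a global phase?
Z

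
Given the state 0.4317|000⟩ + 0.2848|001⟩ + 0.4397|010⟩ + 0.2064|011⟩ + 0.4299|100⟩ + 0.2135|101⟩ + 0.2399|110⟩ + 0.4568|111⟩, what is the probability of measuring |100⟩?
0.1848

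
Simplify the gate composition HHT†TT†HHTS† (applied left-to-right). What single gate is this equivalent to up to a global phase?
S†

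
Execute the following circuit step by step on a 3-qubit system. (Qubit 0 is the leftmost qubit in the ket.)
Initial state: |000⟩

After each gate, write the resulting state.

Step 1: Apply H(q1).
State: 1/√2|000⟩ + 1/√2|010⟩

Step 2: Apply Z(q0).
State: 1/√2|000⟩ + 1/√2|010⟩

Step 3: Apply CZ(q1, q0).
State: 1/√2|000⟩ + 1/√2|010⟩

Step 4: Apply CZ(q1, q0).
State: 1/√2|000⟩ + 1/√2|010⟩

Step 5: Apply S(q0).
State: 1/√2|000⟩ + 1/√2|010⟩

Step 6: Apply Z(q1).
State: 1/√2|000⟩ - 1/√2|010⟩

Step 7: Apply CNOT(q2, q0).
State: 1/√2|000⟩ - 1/√2|010⟩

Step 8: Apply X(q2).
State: 1/√2|001⟩ - 1/√2|011⟩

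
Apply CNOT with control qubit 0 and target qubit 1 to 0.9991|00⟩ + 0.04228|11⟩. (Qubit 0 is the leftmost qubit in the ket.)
0.9991|00⟩ + 0.04228|10⟩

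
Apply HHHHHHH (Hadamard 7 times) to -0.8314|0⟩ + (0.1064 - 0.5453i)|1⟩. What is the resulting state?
(-0.5127 - 0.3856i)|0⟩ + (-0.6631 + 0.3856i)|1⟩

H² = I, so H^7 = H: a single Hadamard. With (a, b) = (-0.8314, (0.1064 - 0.5453i)), H gives ((a + b)/√2, (a − b)/√2) = ((-0.5127 - 0.3856i), (-0.6631 + 0.3856i)).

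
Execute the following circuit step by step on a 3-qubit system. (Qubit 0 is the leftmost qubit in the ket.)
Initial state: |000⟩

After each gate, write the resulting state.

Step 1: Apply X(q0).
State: |100⟩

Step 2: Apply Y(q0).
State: -i|000⟩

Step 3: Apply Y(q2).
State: |001⟩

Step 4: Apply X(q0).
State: |101⟩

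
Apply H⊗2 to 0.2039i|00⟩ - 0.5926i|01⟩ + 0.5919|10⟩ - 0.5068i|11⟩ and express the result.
(0.296 - 0.4478i)|00⟩ + (0.296 + 0.6517i)|01⟩ + (-0.296 + 0.05905i)|10⟩ + (-0.296 + 0.1449i)|11⟩

H⊗2 gives amp(|y⟩) = (1/2) Σ_x (−1)^(x·y) amp(|x⟩), where x·y is the number of positions in which both x and y have a 1.
|00⟩: (0.2039i - 0.5926i + 0.5919 - 0.5068i)/2 = (0.296 - 0.4478i)
|01⟩: (0.2039i + 0.5926i + 0.5919 + 0.5068i)/2 = (0.296 + 0.6517i)
|10⟩: (0.2039i - 0.5926i - 0.5919 + 0.5068i)/2 = (-0.296 + 0.05905i)
|11⟩: (0.2039i + 0.5926i - 0.5919 - 0.5068i)/2 = (-0.296 + 0.1449i)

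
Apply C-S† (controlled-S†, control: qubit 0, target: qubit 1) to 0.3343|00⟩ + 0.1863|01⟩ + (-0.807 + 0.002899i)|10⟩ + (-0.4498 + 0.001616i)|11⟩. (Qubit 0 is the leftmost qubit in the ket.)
0.3343|00⟩ + 0.1863|01⟩ + (-0.807 + 0.002899i)|10⟩ + (0.001616 + 0.4498i)|11⟩

C-S† leaves the control-|0⟩ kets |00⟩, |01⟩ unchanged and applies S† to qubit 1 on the control-|1⟩ pair (|10⟩, |11⟩).
S† = [[1, 0], [0, -i]].
With a = amp(|10⟩) = (-0.807 + 0.002899i) and b = amp(|11⟩) = (-0.4498 + 0.001616i):
new amp(|10⟩) = (1)·a = (-0.807 + 0.002899i)
new amp(|11⟩) = (-i)·b = (0.001616 + 0.4498i)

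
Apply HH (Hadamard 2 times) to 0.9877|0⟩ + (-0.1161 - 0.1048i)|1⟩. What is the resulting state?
0.9877|0⟩ + (-0.1161 - 0.1048i)|1⟩

H² = I, so an even number of Hadamards cancels: H^2 = I and the state is unchanged.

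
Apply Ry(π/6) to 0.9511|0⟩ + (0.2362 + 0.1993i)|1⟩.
(0.8576 - 0.05158i)|0⟩ + (0.4743 + 0.1925i)|1⟩

Ry(π/6) = [[cos(θ/2), −sin(θ/2)], [sin(θ/2), cos(θ/2)]]; θ = π/6, cos(θ/2) ≈ 0.965926, sin(θ/2) ≈ 0.258819.
With a = amp(|0⟩) = 0.9511 and b = amp(|1⟩) = (0.2362 + 0.1993i):
new amp(|0⟩) = (0.965926)·a + (-0.258819)·b = (0.8576 - 0.05158i)
new amp(|1⟩) = (0.258819)·a + (0.965926)·b = (0.4743 + 0.1925i)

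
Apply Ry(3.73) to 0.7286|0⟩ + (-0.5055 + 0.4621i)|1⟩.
(0.2725 - 0.4422i)|0⟩ + (0.8439 - 0.134i)|1⟩

Ry(3.73) = [[cos(θ/2), −sin(θ/2)], [sin(θ/2), cos(θ/2)]]; θ = 3.73, cos(θ/2) ≈ -0.289978, sin(θ/2) ≈ 0.957033.
With a = amp(|0⟩) = 0.7286 and b = amp(|1⟩) = (-0.5055 + 0.4621i):
new amp(|0⟩) = (-0.289978)·a + (-0.957033)·b = (0.2725 - 0.4422i)
new amp(|1⟩) = (0.957033)·a + (-0.289978)·b = (0.8439 - 0.134i)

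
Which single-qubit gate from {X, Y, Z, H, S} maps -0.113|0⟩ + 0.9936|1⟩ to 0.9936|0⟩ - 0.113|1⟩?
X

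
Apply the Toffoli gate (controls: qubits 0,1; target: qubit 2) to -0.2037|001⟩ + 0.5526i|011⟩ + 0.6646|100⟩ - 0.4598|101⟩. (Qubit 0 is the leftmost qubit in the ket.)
-0.2037|001⟩ + 0.5526i|011⟩ + 0.6646|100⟩ - 0.4598|101⟩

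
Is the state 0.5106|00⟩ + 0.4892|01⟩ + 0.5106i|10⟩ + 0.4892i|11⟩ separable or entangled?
Separable

Writing the state as a|00⟩ + b|01⟩ + c|10⟩ + d|11⟩, it is a product state iff ad − bc = 0.
Here (a, b, c, d) = (0.5106, 0.4892, 0.5106i, 0.4892i): ad − bc = (0.5106)(0.4892i) − (0.4892)(0.5106i) = 0, so the state is separable.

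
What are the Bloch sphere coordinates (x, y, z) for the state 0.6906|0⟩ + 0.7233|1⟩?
(0.999, 0, -0.04623)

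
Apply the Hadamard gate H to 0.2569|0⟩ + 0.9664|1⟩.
0.865|0⟩ - 0.5017|1⟩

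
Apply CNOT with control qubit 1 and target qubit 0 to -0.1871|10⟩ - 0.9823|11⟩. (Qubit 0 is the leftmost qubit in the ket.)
-0.9823|01⟩ - 0.1871|10⟩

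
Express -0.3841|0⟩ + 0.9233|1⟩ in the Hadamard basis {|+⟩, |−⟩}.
0.3813|+⟩ - 0.9245|−⟩

With |ψ⟩ = α|0⟩ + β|1⟩, the Hadamard-basis coefficients are ⟨+|ψ⟩ = (α + β)/√2 and ⟨−|ψ⟩ = (α − β)/√2.
Here α = -0.3841, β = 0.9233: (α + β)/√2 = 0.3813, (α − β)/√2 = -0.9245.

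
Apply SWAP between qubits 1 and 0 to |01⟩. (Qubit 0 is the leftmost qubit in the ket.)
|10⟩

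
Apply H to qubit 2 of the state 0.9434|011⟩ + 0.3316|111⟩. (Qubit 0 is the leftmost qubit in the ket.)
0.6671|010⟩ - 0.6671|011⟩ + 0.2345|110⟩ - 0.2345|111⟩

H on qubit 2 mixes each pair of kets that differ only in qubit 2: amplitudes (a, b) of (|…0…⟩, |…1…⟩) become ((a + b)/√2, (a − b)/√2). Kets absent from the input have amplitude 0.
(|010⟩, |011⟩): (a, b) = (0, 0.9434) → (0.6671, -0.6671)
(|110⟩, |111⟩): (a, b) = (0, 0.3316) → (0.2345, -0.2345)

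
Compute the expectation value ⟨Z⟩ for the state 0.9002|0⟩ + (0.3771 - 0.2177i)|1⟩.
0.6208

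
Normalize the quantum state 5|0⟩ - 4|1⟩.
0.7809|0⟩ - 0.6247|1⟩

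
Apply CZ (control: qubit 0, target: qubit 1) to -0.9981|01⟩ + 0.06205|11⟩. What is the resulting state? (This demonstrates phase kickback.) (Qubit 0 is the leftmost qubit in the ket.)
-0.9981|01⟩ - 0.06205|11⟩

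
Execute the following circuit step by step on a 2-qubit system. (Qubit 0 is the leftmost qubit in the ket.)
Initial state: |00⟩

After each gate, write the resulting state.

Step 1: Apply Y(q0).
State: i|10⟩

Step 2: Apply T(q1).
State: i|10⟩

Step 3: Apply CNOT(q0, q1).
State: i|11⟩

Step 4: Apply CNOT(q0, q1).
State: i|10⟩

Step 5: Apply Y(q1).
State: -|11⟩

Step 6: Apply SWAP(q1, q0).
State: -|11⟩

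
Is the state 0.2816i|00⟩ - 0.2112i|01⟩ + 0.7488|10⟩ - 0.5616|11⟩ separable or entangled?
Separable

Writing the state as a|00⟩ + b|01⟩ + c|10⟩ + d|11⟩, it is a product state iff ad − bc = 0.
Here (a, b, c, d) = (0.2816i, -0.2112i, 0.7488, -0.5616): ad − bc = (0.2816i)(-0.5616) − (-0.2112i)(0.7488) = 0, so the state is separable.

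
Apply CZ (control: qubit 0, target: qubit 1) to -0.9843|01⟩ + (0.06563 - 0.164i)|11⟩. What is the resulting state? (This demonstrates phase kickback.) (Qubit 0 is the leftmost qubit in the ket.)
-0.9843|01⟩ + (-0.06563 + 0.164i)|11⟩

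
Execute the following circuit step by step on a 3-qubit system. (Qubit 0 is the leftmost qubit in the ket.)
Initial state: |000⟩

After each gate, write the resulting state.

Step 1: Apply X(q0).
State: |100⟩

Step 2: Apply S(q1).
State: |100⟩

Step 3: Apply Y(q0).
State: -i|000⟩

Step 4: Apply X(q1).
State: -i|010⟩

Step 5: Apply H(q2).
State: -(1/√2)i|010⟩ - (1/√2)i|011⟩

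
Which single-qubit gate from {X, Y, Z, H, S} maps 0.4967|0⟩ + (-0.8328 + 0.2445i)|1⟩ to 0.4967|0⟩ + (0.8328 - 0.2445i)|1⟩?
Z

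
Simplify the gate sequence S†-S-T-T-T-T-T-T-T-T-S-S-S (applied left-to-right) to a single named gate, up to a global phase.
S†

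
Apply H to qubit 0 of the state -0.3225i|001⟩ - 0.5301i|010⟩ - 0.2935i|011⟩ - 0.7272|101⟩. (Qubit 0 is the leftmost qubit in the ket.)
(-0.5142 - 0.228i)|001⟩ - 0.3748i|010⟩ - 0.2075i|011⟩ + (0.5142 - 0.228i)|101⟩ - 0.3748i|110⟩ - 0.2075i|111⟩

H on qubit 0 mixes each pair of kets that differ only in qubit 0: amplitudes (a, b) of (|…0…⟩, |…1…⟩) become ((a + b)/√2, (a − b)/√2). Kets absent from the input have amplitude 0.
(|001⟩, |101⟩): (a, b) = (-0.3225i, -0.7272) → ((-0.5142 - 0.228i), (0.5142 - 0.228i))
(|010⟩, |110⟩): (a, b) = (-0.5301i, 0) → (-0.3748i, -0.3748i)
(|011⟩, |111⟩): (a, b) = (-0.2935i, 0) → (-0.2075i, -0.2075i)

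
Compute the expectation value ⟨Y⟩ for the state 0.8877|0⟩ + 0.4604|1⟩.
0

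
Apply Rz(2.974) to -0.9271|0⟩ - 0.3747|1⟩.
(-0.0776 + 0.9238i)|0⟩ + (-0.03136 - 0.3734i)|1⟩

Rz(2.974) = [[e^(−iθ/2), 0], [0, e^(iθ/2)]] with e^(±iθ/2) = cos(θ/2) ± i·sin(θ/2); θ = 2.974, cos(θ/2) ≈ 0.0836983, sin(θ/2) ≈ 0.996491.
With a = amp(|0⟩) = -0.9271 and b = amp(|1⟩) = -0.3747:
new amp(|0⟩) = (0.0836983 - 0.996491i)·a = (-0.0776 + 0.9238i)
new amp(|1⟩) = (0.0836983 + 0.996491i)·b = (-0.03136 - 0.3734i)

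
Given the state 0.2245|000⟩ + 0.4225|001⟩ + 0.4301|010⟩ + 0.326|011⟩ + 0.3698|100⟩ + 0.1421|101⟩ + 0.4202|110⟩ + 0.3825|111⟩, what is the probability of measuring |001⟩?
0.1785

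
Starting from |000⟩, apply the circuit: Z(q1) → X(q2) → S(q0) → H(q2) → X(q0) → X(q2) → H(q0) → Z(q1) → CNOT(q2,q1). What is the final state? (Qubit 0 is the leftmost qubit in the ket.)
-1/2|000⟩ + 1/2|011⟩ + 1/2|100⟩ - 1/2|111⟩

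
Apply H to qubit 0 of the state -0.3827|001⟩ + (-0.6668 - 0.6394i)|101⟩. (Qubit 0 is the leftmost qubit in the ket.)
(-0.7421 - 0.4521i)|001⟩ + (0.2009 + 0.4521i)|101⟩

H on qubit 0 mixes each pair of kets that differ only in qubit 0: amplitudes (a, b) of (|…0…⟩, |…1…⟩) become ((a + b)/√2, (a − b)/√2). Kets absent from the input have amplitude 0.
(|001⟩, |101⟩): (a, b) = (-0.3827, (-0.6668 - 0.6394i)) → ((-0.7421 - 0.4521i), (0.2009 + 0.4521i))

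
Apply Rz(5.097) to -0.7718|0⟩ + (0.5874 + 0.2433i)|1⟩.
(0.64 + 0.4314i)|0⟩ + (-0.6231 + 0.1266i)|1⟩

Rz(5.097) = [[e^(−iθ/2), 0], [0, e^(iθ/2)]] with e^(±iθ/2) = cos(θ/2) ± i·sin(θ/2); θ = 5.097, cos(θ/2) ≈ -0.829216, sin(θ/2) ≈ 0.558928.
With a = amp(|0⟩) = -0.7718 and b = amp(|1⟩) = (0.5874 + 0.2433i):
new amp(|0⟩) = (-0.829216 - 0.558928i)·a = (0.64 + 0.4314i)
new amp(|1⟩) = (-0.829216 + 0.558928i)·b = (-0.6231 + 0.1266i)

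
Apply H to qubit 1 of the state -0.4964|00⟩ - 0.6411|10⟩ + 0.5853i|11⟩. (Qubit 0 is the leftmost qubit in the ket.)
-0.351|00⟩ - 0.351|01⟩ + (-0.4533 + 0.4139i)|10⟩ + (-0.4533 - 0.4139i)|11⟩

H on qubit 1 mixes each pair of kets that differ only in qubit 1: amplitudes (a, b) of (|…0…⟩, |…1…⟩) become ((a + b)/√2, (a − b)/√2). Kets absent from the input have amplitude 0.
(|00⟩, |01⟩): (a, b) = (-0.4964, 0) → (-0.351, -0.351)
(|10⟩, |11⟩): (a, b) = (-0.6411, 0.5853i) → ((-0.4533 + 0.4139i), (-0.4533 - 0.4139i))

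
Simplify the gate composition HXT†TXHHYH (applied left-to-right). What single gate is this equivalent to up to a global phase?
Y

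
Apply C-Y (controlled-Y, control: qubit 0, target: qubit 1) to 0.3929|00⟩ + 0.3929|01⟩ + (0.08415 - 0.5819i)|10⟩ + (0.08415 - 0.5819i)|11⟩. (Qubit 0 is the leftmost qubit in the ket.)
0.3929|00⟩ + 0.3929|01⟩ + (-0.5819 - 0.08415i)|10⟩ + (0.5819 + 0.08415i)|11⟩

C-Y leaves the control-|0⟩ kets |00⟩, |01⟩ unchanged and applies Y to qubit 1 on the control-|1⟩ pair (|10⟩, |11⟩).
Y = [[0, -i], [i, 0]].
With a = amp(|10⟩) = (0.08415 - 0.5819i) and b = amp(|11⟩) = (0.08415 - 0.5819i):
new amp(|10⟩) = (-i)·b = (-0.5819 - 0.08415i)
new amp(|11⟩) = (i)·a = (0.5819 + 0.08415i)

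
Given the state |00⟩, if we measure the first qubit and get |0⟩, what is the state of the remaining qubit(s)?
|0⟩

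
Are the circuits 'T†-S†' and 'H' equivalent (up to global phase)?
No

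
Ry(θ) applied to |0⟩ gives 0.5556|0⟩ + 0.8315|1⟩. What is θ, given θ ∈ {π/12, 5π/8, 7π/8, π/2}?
5π/8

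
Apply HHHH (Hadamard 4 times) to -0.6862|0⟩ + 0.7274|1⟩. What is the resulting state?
-0.6862|0⟩ + 0.7274|1⟩

H² = I, so an even number of Hadamards cancels: H^4 = I and the state is unchanged.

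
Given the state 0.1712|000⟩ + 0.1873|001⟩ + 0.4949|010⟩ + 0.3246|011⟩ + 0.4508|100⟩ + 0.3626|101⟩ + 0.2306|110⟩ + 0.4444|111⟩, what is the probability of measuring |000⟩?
0.02931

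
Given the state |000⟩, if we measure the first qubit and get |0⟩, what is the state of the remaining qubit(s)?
|00⟩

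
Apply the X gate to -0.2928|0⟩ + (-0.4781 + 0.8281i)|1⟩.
(-0.4781 + 0.8281i)|0⟩ - 0.2928|1⟩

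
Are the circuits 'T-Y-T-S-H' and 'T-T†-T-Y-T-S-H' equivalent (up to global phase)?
Yes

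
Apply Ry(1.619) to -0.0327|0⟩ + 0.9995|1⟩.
-0.7461|0⟩ + 0.6658|1⟩

Ry(1.619) = [[cos(θ/2), −sin(θ/2)], [sin(θ/2), cos(θ/2)]]; θ = 1.619, cos(θ/2) ≈ 0.68986, sin(θ/2) ≈ 0.723942.
With a = amp(|0⟩) = -0.0327 and b = amp(|1⟩) = 0.9995:
new amp(|0⟩) = (0.68986)·a + (-0.723942)·b = -0.7461
new amp(|1⟩) = (0.723942)·a + (0.68986)·b = 0.6658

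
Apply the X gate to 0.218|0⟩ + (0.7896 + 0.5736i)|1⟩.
(0.7896 + 0.5736i)|0⟩ + 0.218|1⟩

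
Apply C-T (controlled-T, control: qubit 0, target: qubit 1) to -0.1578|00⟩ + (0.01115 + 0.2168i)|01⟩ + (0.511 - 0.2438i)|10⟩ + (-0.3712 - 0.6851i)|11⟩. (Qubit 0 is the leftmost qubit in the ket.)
-0.1578|00⟩ + (0.01115 + 0.2168i)|01⟩ + (0.511 - 0.2438i)|10⟩ + (0.222 - 0.7469i)|11⟩

C-T leaves the control-|0⟩ kets |00⟩, |01⟩ unchanged and applies T to qubit 1 on the control-|1⟩ pair (|10⟩, |11⟩).
T = [[1, 0], [0, (1/√2 + (1/√2)i)]].
With a = amp(|10⟩) = (0.511 - 0.2438i) and b = amp(|11⟩) = (-0.3712 - 0.6851i):
new amp(|10⟩) = (1)·a = (0.511 - 0.2438i)
new amp(|11⟩) = (1/√2 + (1/√2)i)·b = (0.222 - 0.7469i)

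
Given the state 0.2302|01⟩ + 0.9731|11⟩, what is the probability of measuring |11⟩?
0.9469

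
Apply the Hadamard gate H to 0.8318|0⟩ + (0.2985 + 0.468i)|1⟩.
(0.7992 + 0.3309i)|0⟩ + (0.3771 - 0.3309i)|1⟩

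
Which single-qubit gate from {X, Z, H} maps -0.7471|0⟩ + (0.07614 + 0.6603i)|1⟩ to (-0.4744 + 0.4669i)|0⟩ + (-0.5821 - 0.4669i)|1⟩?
H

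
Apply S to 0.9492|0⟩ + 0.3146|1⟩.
0.9492|0⟩ + 0.3146i|1⟩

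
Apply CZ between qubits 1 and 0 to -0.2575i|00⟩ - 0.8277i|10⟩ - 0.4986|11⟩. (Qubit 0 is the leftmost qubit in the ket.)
-0.2575i|00⟩ - 0.8277i|10⟩ + 0.4986|11⟩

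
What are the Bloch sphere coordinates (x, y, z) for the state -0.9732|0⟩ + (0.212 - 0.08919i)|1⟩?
(-0.4126, 0.1736, 0.8942)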